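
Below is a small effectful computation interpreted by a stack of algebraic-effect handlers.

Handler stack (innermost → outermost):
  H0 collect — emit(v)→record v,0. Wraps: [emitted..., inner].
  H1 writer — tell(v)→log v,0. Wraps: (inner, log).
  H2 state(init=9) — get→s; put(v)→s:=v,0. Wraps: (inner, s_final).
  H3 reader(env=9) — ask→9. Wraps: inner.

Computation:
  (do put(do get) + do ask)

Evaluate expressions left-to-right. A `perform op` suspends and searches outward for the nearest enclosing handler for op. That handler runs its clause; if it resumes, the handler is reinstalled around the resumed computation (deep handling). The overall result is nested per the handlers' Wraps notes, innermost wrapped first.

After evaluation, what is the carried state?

Answer: 9

Evaluation trace:
get @ H2 ⇒ 9
put(9) @ H2 ⇒ s:=9
ask @ H3 ⇒ 9
H0 returns [9]
H1 returns ([9], ())
H2 returns (([9], ()), 9)
H3 returns (([9], ()), 9)
= (([9], ()), 9)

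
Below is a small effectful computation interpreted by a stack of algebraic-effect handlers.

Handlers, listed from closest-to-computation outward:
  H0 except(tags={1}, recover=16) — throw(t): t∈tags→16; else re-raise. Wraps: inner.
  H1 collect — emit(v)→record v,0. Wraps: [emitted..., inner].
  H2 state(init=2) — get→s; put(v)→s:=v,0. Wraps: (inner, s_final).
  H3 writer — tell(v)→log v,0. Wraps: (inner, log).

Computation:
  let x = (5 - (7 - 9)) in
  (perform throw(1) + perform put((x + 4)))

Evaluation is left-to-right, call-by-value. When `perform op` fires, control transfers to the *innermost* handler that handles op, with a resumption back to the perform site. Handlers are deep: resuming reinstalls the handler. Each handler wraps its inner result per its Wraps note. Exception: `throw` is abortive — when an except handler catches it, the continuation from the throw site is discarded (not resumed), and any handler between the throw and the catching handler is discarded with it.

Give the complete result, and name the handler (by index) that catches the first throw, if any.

Step-by-step:
throw(1) @ H0 caught ⇒ 16
H1 returns [16]
H2 returns ([16], 2)
H3 returns (([16], 2), ())
= (([16], 2), ())

Answer: (([16], 2), ()) ; first throw caught by: H0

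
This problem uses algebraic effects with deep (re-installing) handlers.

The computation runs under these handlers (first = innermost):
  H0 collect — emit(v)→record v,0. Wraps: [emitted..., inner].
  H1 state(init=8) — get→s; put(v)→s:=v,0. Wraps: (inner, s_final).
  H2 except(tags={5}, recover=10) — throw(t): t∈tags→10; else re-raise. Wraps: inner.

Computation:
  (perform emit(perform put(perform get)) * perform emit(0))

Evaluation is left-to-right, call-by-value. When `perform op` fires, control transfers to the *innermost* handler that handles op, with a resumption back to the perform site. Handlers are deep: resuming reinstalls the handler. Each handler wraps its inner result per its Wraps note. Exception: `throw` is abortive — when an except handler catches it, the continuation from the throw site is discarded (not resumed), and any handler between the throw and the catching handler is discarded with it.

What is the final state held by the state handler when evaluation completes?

Answer: 8

Working:
get @ H1 ⇒ 8
put(8) @ H1 ⇒ s:=8
emit(0) @ H0 ⇒ out+=0
emit(0) @ H0 ⇒ out+=0
H0 returns [0, 0, 0]
H1 returns ([0, 0, 0], 8)
H2 returns ([0, 0, 0], 8)
= ([0, 0, 0], 8)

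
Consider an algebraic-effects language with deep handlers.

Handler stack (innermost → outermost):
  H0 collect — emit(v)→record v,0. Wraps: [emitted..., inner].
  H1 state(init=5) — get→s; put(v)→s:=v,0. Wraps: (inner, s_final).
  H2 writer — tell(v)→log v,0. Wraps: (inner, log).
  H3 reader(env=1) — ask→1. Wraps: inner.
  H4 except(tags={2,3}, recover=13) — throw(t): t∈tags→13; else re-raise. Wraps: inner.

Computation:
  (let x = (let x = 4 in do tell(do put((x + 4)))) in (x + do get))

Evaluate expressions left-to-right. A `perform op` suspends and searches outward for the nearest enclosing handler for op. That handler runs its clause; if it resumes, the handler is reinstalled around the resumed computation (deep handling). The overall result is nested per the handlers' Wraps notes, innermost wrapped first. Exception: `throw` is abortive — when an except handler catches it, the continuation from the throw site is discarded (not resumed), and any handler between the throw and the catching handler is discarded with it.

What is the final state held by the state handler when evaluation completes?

Answer: 8

Step-by-step:
put(8) @ H1 ⇒ s:=8
tell(0) @ H2 ⇒ log+=0
get @ H1 ⇒ 8
H0 returns [8]
H1 returns ([8], 8)
H2 returns (([8], 8), (0))
H3 returns (([8], 8), (0))
H4 returns (([8], 8), (0))
= (([8], 8), (0))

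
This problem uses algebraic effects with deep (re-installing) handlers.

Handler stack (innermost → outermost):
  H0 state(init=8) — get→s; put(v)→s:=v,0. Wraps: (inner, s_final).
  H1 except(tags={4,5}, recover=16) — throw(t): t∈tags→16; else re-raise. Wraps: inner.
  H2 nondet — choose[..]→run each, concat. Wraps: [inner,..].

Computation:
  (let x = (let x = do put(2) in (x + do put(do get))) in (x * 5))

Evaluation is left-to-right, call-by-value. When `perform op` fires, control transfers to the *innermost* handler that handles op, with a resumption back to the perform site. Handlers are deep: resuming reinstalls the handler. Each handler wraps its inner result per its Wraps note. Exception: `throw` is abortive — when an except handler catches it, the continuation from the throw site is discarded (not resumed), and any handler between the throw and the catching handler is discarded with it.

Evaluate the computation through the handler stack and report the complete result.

Answer: [(0, 2)]

Evaluation trace:
put(2) @ H0 ⇒ s:=2
get @ H0 ⇒ 2
put(2) @ H0 ⇒ s:=2
H0 returns (0, 2)
H1 returns (0, 2)
H2 returns [(0, 2)]
= [(0, 2)]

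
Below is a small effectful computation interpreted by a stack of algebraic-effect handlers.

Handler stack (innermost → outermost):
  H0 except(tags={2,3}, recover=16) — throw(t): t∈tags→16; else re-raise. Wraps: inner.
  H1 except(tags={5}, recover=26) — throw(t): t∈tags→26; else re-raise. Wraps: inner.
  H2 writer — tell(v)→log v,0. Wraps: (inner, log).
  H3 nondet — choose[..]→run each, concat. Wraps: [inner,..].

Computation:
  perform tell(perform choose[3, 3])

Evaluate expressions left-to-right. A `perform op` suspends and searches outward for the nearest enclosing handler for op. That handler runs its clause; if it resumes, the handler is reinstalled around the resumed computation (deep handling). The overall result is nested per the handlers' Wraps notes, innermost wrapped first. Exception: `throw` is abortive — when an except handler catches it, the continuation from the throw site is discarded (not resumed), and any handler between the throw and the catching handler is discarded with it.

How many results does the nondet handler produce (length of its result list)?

Working:
choose[3, 3] @ H3
  branch[0] choose=3:
    tell(3) @ H2 ⇒ log+=3
    H0 returns 0
    H1 returns 0
    H2 returns (0, (3))
    H3 returns [(0, (3))]
  branch[1] choose=3:
    tell(3) @ H2 ⇒ log+=3
    H0 returns 0
    H1 returns 0
    H2 returns (0, (3))
    H3 returns [(0, (3))]
= [(0, (3)), (0, (3))]

Answer: 2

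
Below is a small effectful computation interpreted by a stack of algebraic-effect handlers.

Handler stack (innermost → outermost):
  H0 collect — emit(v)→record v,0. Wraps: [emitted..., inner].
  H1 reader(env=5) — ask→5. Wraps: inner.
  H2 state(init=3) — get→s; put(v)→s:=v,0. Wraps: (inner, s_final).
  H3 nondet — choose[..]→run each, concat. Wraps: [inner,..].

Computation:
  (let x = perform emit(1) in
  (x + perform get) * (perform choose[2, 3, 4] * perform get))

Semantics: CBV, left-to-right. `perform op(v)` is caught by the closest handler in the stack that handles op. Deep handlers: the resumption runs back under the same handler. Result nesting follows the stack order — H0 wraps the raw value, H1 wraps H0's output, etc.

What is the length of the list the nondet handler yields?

Step-by-step:
emit(1) @ H0 ⇒ out+=1
get @ H2 ⇒ 3
choose[2, 3, 4] @ H3
  branch[0] choose=2:
    get @ H2 ⇒ 3
    H0 returns [1, 18]
    H1 returns [1, 18]
    H2 returns ([1, 18], 3)
    H3 returns [([1, 18], 3)]
  branch[1] choose=3:
    get @ H2 ⇒ 3
    H0 returns [1, 27]
    H1 returns [1, 27]
    H2 returns ([1, 27], 3)
    H3 returns [([1, 27], 3)]
  branch[2] choose=4:
    get @ H2 ⇒ 3
    H0 returns [1, 36]
    H1 returns [1, 36]
    H2 returns ([1, 36], 3)
    H3 returns [([1, 36], 3)]
= [([1, 18], 3), ([1, 27], 3), ([1, 36], 3)]

Answer: 3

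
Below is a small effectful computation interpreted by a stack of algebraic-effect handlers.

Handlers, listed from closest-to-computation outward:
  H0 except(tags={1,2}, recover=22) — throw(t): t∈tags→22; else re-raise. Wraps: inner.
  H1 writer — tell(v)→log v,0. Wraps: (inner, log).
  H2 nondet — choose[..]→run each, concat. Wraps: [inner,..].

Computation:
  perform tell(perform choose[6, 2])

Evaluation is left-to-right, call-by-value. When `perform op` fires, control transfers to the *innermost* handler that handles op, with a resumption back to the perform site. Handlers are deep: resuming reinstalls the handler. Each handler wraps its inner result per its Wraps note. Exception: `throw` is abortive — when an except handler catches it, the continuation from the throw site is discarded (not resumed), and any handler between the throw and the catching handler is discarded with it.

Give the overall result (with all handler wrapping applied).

Working:
choose[6, 2] @ H2
  branch[0] choose=6:
    tell(6) @ H1 ⇒ log+=6
    H0 returns 0
    H1 returns (0, (6))
    H2 returns [(0, (6))]
  branch[1] choose=2:
    tell(2) @ H1 ⇒ log+=2
    H0 returns 0
    H1 returns (0, (2))
    H2 returns [(0, (2))]
= [(0, (6)), (0, (2))]

Answer: [(0, (6)), (0, (2))]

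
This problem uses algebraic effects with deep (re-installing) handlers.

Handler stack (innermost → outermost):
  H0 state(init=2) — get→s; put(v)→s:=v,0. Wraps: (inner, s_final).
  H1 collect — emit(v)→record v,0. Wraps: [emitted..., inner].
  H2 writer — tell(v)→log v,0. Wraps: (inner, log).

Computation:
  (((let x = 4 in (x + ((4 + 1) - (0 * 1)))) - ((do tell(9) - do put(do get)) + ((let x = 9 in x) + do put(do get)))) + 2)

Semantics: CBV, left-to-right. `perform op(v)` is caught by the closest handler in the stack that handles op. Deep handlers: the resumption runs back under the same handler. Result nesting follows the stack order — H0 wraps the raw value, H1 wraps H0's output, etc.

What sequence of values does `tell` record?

Answer: (9)

Evaluation trace:
tell(9) @ H2 ⇒ log+=9
get @ H0 ⇒ 2
put(2) @ H0 ⇒ s:=2
get @ H0 ⇒ 2
put(2) @ H0 ⇒ s:=2
H0 returns (2, 2)
H1 returns [(2, 2)]
H2 returns ([(2, 2)], (9))
= ([(2, 2)], (9))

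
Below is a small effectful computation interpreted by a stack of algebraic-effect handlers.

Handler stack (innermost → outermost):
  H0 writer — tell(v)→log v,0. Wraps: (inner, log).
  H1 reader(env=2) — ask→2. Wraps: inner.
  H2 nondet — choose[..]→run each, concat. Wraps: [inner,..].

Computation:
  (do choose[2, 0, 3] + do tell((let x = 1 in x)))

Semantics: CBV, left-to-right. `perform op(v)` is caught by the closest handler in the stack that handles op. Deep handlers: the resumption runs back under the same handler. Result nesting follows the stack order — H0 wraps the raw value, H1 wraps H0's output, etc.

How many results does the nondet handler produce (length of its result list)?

Evaluation trace:
choose[2, 0, 3] @ H2
  branch[0] choose=2:
    tell(1) @ H0 ⇒ log+=1
    H0 returns (2, (1))
    H1 returns (2, (1))
    H2 returns [(2, (1))]
  branch[1] choose=0:
    tell(1) @ H0 ⇒ log+=1
    H0 returns (0, (1))
    H1 returns (0, (1))
    H2 returns [(0, (1))]
  branch[2] choose=3:
    tell(1) @ H0 ⇒ log+=1
    H0 returns (3, (1))
    H1 returns (3, (1))
    H2 returns [(3, (1))]
= [(2, (1)), (0, (1)), (3, (1))]

Answer: 3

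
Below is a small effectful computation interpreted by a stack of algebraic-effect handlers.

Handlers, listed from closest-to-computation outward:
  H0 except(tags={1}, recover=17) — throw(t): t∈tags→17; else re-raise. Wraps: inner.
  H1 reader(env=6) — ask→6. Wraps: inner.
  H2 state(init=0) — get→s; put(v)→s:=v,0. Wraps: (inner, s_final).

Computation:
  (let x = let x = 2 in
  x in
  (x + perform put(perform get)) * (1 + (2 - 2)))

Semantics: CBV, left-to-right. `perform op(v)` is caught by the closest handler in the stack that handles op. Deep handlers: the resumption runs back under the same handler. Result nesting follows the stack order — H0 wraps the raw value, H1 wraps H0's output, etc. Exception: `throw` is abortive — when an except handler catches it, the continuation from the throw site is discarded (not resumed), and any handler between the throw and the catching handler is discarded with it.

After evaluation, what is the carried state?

Working:
get @ H2 ⇒ 0
put(0) @ H2 ⇒ s:=0
H0 returns 2
H1 returns 2
H2 returns (2, 0)
= (2, 0)

Answer: 0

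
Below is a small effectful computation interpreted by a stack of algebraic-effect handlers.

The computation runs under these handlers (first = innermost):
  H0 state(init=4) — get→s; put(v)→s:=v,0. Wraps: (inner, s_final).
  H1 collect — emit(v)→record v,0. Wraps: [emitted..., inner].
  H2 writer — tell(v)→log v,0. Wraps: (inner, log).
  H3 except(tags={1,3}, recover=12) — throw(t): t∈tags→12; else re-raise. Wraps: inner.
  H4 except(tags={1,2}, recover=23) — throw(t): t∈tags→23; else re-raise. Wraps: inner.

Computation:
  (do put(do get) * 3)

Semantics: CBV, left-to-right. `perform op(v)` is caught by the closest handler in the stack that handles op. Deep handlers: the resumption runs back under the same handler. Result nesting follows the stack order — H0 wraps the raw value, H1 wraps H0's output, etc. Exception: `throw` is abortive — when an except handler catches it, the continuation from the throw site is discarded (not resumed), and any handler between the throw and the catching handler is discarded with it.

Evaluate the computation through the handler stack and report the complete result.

Answer: ([(0, 4)], ())

Working:
get @ H0 ⇒ 4
put(4) @ H0 ⇒ s:=4
H0 returns (0, 4)
H1 returns [(0, 4)]
H2 returns ([(0, 4)], ())
H3 returns ([(0, 4)], ())
H4 returns ([(0, 4)], ())
= ([(0, 4)], ())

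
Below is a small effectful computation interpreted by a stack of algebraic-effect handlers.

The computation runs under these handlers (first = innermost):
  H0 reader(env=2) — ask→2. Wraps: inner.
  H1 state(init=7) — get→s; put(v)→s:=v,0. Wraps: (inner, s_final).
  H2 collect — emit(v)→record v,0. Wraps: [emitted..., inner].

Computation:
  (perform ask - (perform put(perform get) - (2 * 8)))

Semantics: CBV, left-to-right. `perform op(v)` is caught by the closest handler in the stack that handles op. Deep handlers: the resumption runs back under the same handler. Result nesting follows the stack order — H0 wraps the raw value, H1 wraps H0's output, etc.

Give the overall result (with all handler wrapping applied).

Step-by-step:
ask @ H0 ⇒ 2
get @ H1 ⇒ 7
put(7) @ H1 ⇒ s:=7
H0 returns 18
H1 returns (18, 7)
H2 returns [(18, 7)]
= [(18, 7)]

Answer: [(18, 7)]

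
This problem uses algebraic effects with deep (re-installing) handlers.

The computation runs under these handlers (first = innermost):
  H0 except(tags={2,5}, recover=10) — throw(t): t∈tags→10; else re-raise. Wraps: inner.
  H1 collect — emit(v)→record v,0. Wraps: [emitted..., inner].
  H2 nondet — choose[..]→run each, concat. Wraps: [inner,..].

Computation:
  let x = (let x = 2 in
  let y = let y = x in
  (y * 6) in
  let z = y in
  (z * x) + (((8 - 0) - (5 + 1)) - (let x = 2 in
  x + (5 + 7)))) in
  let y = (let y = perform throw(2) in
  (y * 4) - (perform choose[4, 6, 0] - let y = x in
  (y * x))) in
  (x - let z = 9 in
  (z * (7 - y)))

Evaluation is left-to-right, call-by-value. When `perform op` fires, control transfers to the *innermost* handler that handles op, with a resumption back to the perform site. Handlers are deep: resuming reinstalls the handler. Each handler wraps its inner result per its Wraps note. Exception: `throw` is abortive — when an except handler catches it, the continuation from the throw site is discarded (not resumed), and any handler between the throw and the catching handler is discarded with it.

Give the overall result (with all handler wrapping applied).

Answer: [[10]]

Step-by-step:
throw(2) @ H0 caught ⇒ 10
H1 returns [10]
H2 returns [[10]]
= [[10]]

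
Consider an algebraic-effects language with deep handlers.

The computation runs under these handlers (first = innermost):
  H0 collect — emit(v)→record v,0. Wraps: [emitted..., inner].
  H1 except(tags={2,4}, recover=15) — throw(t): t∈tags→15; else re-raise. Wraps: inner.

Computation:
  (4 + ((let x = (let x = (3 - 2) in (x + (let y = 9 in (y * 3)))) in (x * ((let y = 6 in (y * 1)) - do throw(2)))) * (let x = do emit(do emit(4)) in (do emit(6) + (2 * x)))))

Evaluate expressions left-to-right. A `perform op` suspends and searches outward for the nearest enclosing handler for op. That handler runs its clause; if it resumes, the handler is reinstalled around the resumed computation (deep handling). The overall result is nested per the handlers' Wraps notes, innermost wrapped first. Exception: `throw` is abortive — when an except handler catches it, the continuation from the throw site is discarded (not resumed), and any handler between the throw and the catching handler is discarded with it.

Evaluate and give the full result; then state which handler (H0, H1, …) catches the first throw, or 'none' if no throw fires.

Answer: 15 ; first throw caught by: H1

Evaluation trace:
throw(2) @ H1 caught ⇒ 15
= 15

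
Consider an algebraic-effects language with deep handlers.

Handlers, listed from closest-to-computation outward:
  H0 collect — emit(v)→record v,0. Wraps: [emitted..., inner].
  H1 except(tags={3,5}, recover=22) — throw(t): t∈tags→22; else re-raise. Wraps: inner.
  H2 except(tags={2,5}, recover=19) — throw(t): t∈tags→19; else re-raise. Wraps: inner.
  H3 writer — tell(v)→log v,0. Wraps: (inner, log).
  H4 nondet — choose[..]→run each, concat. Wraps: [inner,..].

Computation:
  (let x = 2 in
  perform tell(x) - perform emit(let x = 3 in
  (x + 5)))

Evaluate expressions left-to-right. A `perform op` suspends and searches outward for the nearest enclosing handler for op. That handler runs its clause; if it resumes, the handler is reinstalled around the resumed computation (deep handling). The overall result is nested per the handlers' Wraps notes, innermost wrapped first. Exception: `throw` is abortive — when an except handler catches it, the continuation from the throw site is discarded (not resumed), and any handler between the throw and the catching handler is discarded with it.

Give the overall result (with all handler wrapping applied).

Evaluation trace:
tell(2) @ H3 ⇒ log+=2
emit(8) @ H0 ⇒ out+=8
H0 returns [8, 0]
H1 returns [8, 0]
H2 returns [8, 0]
H3 returns ([8, 0], (2))
H4 returns [([8, 0], (2))]
= [([8, 0], (2))]

Answer: [([8, 0], (2))]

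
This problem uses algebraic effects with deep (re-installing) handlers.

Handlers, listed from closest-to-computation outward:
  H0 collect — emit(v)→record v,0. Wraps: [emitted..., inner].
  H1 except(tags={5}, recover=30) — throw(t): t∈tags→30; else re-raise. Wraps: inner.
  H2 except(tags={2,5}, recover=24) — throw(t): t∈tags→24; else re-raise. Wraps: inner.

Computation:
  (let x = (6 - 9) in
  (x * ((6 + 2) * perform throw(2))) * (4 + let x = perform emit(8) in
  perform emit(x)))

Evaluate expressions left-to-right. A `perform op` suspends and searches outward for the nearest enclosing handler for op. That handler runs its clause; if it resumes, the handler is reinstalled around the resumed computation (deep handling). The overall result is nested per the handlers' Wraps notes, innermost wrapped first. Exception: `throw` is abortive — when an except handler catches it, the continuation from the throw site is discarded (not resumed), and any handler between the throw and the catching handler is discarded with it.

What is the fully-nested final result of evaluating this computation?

Step-by-step:
throw(2) @ H1 re-raised
throw(2) @ H2 caught ⇒ 24
= 24

Answer: 24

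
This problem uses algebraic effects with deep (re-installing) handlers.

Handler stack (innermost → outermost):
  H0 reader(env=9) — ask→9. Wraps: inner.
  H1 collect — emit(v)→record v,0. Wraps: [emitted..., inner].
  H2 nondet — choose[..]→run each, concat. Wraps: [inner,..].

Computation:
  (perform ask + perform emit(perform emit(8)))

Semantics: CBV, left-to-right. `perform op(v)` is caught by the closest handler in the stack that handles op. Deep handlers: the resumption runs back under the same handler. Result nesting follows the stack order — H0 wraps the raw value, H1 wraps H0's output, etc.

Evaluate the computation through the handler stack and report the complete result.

Step-by-step:
ask @ H0 ⇒ 9
emit(8) @ H1 ⇒ out+=8
emit(0) @ H1 ⇒ out+=0
H0 returns 9
H1 returns [8, 0, 9]
H2 returns [[8, 0, 9]]
= [[8, 0, 9]]

Answer: [[8, 0, 9]]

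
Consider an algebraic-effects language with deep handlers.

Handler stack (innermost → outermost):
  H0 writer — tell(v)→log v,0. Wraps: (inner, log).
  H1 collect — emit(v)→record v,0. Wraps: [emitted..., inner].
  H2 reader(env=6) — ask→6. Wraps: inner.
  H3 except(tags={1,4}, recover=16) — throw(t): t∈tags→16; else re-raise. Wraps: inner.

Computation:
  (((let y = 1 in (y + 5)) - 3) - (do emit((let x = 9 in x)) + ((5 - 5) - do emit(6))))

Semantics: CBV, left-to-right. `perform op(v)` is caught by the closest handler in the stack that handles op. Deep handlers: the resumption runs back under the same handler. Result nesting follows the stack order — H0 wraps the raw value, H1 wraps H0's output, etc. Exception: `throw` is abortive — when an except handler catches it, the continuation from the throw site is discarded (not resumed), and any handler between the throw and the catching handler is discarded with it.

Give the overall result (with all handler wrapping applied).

Working:
emit(9) @ H1 ⇒ out+=9
emit(6) @ H1 ⇒ out+=6
H0 returns (3, ())
H1 returns [9, 6, (3, ())]
H2 returns [9, 6, (3, ())]
H3 returns [9, 6, (3, ())]
= [9, 6, (3, ())]

Answer: [9, 6, (3, ())]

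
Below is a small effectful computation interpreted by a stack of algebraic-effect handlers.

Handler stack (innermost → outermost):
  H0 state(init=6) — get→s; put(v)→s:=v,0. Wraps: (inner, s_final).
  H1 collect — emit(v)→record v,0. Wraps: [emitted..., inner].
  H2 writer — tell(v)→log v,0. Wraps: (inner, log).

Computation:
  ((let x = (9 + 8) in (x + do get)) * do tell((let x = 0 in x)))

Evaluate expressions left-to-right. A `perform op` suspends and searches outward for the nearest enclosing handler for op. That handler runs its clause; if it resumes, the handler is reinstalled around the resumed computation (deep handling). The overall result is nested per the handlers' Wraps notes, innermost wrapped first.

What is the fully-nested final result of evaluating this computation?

Answer: ([(0, 6)], (0))

Working:
get @ H0 ⇒ 6
tell(0) @ H2 ⇒ log+=0
H0 returns (0, 6)
H1 returns [(0, 6)]
H2 returns ([(0, 6)], (0))
= ([(0, 6)], (0))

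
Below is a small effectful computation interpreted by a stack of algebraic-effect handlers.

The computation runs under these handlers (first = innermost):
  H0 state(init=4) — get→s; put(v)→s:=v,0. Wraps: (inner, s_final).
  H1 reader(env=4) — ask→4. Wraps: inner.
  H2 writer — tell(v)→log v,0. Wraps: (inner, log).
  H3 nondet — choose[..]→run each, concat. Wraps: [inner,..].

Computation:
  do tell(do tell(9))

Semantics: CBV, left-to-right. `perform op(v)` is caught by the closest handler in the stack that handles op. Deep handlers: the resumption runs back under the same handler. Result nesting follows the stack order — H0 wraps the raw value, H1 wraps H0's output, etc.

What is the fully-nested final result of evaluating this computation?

Answer: [((0, 4), (9, 0))]

Evaluation trace:
tell(9) @ H2 ⇒ log+=9
tell(0) @ H2 ⇒ log+=0
H0 returns (0, 4)
H1 returns (0, 4)
H2 returns ((0, 4), (9, 0))
H3 returns [((0, 4), (9, 0))]
= [((0, 4), (9, 0))]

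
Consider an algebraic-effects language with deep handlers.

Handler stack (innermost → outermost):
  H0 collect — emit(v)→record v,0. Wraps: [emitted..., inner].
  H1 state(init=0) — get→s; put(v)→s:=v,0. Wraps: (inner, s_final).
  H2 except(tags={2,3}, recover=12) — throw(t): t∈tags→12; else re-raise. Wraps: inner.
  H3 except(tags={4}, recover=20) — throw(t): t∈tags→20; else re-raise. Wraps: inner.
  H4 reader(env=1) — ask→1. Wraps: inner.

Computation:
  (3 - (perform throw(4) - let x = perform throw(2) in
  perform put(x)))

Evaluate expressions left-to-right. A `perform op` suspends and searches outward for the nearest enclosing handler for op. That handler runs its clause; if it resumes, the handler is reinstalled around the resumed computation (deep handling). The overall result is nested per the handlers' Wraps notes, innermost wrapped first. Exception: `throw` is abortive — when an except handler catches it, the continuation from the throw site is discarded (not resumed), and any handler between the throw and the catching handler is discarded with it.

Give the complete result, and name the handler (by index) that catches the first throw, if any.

Working:
throw(4) @ H2 re-raised
throw(4) @ H3 caught ⇒ 20
H4 returns 20
= 20

Answer: 20 ; first throw caught by: H3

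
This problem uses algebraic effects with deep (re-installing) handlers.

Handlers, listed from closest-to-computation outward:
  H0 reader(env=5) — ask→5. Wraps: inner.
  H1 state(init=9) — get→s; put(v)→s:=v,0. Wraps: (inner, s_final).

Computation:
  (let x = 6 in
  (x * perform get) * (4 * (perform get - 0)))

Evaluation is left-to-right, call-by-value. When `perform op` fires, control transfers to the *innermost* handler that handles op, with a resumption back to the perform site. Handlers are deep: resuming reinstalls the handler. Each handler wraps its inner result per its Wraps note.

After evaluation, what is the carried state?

Answer: 9

Working:
get @ H1 ⇒ 9
get @ H1 ⇒ 9
H0 returns 1944
H1 returns (1944, 9)
= (1944, 9)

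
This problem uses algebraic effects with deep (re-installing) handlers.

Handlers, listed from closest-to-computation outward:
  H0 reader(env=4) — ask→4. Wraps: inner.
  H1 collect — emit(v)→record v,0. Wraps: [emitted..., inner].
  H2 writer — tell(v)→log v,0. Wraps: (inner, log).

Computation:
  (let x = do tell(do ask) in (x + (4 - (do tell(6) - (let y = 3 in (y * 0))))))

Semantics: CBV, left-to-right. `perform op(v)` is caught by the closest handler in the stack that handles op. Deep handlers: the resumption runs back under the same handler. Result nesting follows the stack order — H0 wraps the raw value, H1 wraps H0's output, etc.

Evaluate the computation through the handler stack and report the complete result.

Step-by-step:
ask @ H0 ⇒ 4
tell(4) @ H2 ⇒ log+=4
tell(6) @ H2 ⇒ log+=6
H0 returns 4
H1 returns [4]
H2 returns ([4], (4, 6))
= ([4], (4, 6))

Answer: ([4], (4, 6))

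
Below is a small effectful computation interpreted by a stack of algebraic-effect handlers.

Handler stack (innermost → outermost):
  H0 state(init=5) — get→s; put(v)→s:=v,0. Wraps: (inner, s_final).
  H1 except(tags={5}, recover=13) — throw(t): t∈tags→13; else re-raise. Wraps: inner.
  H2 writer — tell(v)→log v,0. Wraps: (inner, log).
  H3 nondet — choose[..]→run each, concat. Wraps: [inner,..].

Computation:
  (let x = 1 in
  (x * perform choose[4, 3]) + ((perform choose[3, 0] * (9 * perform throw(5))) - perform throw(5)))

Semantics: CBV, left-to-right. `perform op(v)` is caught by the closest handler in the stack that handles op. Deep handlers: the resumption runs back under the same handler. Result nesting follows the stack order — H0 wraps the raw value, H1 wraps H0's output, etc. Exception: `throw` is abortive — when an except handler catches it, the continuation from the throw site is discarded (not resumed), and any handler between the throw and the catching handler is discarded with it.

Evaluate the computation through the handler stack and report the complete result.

Answer: [(13, ()), (13, ()), (13, ()), (13, ())]

Step-by-step:
choose[4, 3] @ H3
  branch[0] choose=4:
    choose[3, 0] @ H3
      branch[0] choose=3:
        throw(5) @ H1 caught ⇒ 13
        H2 returns (13, ())
        H3 returns [(13, ())]
      branch[1] choose=0:
        throw(5) @ H1 caught ⇒ 13
        H2 returns (13, ())
        H3 returns [(13, ())]
  branch[1] choose=3:
    choose[3, 0] @ H3
      branch[0] choose=3:
        throw(5) @ H1 caught ⇒ 13
        H2 returns (13, ())
        H3 returns [(13, ())]
      branch[1] choose=0:
        throw(5) @ H1 caught ⇒ 13
        H2 returns (13, ())
        H3 returns [(13, ())]
= [(13, ()), (13, ()), (13, ()), (13, ())]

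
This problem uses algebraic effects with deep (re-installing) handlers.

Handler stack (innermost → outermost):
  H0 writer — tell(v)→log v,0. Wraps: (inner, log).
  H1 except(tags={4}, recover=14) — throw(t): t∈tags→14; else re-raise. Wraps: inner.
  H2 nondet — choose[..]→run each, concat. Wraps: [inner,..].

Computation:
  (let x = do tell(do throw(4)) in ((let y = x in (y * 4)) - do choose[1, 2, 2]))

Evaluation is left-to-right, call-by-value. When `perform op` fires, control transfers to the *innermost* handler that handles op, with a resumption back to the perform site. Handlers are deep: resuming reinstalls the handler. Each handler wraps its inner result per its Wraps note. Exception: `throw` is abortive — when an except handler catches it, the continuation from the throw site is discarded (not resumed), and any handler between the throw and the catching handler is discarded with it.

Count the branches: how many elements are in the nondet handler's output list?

Answer: 1

Evaluation trace:
throw(4) @ H1 caught ⇒ 14
H2 returns [14]
= [14]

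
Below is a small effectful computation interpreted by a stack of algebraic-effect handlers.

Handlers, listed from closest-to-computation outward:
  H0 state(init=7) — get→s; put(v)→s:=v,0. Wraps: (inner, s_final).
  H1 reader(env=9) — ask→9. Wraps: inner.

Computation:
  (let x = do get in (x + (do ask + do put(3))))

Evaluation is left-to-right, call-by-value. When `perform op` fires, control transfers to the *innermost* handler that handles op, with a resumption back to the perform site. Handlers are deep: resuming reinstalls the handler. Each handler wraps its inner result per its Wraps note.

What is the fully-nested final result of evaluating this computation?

Step-by-step:
get @ H0 ⇒ 7
ask @ H1 ⇒ 9
put(3) @ H0 ⇒ s:=3
H0 returns (16, 3)
H1 returns (16, 3)
= (16, 3)

Answer: (16, 3)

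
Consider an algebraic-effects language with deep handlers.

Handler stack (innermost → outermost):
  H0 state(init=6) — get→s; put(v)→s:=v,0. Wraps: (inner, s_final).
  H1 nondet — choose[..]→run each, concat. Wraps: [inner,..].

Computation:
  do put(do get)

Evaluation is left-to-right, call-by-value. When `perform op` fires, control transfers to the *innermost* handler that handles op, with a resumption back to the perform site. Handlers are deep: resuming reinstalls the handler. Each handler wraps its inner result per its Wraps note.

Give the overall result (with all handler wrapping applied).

Step-by-step:
get @ H0 ⇒ 6
put(6) @ H0 ⇒ s:=6
H0 returns (0, 6)
H1 returns [(0, 6)]
= [(0, 6)]

Answer: [(0, 6)]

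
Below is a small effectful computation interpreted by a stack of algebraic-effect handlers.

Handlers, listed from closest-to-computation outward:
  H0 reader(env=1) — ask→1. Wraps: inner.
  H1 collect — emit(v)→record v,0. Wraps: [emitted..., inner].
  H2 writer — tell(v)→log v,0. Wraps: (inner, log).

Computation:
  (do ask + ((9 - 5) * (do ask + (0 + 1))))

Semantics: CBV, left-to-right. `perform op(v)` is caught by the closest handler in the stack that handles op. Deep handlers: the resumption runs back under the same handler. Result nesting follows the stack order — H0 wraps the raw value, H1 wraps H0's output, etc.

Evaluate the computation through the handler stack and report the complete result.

Working:
ask @ H0 ⇒ 1
ask @ H0 ⇒ 1
H0 returns 9
H1 returns [9]
H2 returns ([9], ())
= ([9], ())

Answer: ([9], ())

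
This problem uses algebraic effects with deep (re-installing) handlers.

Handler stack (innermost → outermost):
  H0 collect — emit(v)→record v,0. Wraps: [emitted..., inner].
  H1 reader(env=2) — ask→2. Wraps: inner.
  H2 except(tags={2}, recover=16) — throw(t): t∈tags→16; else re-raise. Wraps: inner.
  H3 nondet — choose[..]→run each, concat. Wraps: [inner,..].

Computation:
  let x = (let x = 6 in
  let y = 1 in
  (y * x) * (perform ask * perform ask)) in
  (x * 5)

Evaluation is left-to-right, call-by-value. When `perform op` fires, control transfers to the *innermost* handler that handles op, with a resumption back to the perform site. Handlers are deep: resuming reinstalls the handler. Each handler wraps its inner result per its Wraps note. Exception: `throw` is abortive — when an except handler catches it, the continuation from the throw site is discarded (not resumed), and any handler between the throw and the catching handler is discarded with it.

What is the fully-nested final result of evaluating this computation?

Evaluation trace:
ask @ H1 ⇒ 2
ask @ H1 ⇒ 2
H0 returns [120]
H1 returns [120]
H2 returns [120]
H3 returns [[120]]
= [[120]]

Answer: [[120]]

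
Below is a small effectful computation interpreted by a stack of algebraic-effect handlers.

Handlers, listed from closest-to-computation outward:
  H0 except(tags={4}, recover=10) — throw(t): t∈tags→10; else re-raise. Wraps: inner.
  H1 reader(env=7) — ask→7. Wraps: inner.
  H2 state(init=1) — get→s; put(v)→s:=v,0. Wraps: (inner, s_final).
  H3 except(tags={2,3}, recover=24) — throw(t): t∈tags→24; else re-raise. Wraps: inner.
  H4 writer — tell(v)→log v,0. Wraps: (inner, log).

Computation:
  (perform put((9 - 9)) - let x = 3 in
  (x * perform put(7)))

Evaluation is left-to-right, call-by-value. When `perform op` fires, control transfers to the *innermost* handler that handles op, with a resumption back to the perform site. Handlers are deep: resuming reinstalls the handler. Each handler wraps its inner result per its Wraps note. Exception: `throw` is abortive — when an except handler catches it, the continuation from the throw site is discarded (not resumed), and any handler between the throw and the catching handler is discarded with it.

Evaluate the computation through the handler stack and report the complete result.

Answer: ((0, 7), ())

Working:
put(0) @ H2 ⇒ s:=0
put(7) @ H2 ⇒ s:=7
H0 returns 0
H1 returns 0
H2 returns (0, 7)
H3 returns (0, 7)
H4 returns ((0, 7), ())
= ((0, 7), ())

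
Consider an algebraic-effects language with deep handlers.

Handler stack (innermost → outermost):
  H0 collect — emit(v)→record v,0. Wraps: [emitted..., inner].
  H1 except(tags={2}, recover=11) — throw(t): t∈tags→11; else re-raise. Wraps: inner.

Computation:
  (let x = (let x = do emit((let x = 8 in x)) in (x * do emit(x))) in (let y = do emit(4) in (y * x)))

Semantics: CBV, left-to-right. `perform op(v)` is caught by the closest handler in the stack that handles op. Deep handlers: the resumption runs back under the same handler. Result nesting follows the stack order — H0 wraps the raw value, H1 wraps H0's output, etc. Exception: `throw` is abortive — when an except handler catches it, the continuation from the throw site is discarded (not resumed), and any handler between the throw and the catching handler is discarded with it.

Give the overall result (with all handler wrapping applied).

Answer: [8, 0, 4, 0]

Working:
emit(8) @ H0 ⇒ out+=8
emit(0) @ H0 ⇒ out+=0
emit(4) @ H0 ⇒ out+=4
H0 returns [8, 0, 4, 0]
H1 returns [8, 0, 4, 0]
= [8, 0, 4, 0]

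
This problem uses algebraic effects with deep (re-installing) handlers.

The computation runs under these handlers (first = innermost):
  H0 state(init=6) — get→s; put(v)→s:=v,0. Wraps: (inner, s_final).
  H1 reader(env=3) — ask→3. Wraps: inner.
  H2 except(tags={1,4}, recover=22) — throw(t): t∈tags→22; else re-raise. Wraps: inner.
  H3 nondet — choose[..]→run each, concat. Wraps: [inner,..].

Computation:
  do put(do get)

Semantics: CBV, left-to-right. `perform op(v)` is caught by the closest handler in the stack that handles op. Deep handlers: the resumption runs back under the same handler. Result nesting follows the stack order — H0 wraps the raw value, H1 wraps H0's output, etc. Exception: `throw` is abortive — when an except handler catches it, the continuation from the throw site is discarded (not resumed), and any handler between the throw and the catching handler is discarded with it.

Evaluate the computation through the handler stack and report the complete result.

Working:
get @ H0 ⇒ 6
put(6) @ H0 ⇒ s:=6
H0 returns (0, 6)
H1 returns (0, 6)
H2 returns (0, 6)
H3 returns [(0, 6)]
= [(0, 6)]

Answer: [(0, 6)]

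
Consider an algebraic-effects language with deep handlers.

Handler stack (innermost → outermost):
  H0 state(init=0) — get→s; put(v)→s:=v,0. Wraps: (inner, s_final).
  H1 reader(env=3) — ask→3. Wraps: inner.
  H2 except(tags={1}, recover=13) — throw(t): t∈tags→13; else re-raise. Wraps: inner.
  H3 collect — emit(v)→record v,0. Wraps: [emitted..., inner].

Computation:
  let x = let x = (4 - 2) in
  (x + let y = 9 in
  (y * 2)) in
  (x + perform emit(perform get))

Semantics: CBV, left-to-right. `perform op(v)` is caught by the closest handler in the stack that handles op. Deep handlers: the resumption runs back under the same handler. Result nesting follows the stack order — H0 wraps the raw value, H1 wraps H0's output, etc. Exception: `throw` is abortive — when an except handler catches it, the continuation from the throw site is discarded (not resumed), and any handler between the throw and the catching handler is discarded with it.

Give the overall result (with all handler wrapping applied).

Working:
get @ H0 ⇒ 0
emit(0) @ H3 ⇒ out+=0
H0 returns (20, 0)
H1 returns (20, 0)
H2 returns (20, 0)
H3 returns [0, (20, 0)]
= [0, (20, 0)]

Answer: [0, (20, 0)]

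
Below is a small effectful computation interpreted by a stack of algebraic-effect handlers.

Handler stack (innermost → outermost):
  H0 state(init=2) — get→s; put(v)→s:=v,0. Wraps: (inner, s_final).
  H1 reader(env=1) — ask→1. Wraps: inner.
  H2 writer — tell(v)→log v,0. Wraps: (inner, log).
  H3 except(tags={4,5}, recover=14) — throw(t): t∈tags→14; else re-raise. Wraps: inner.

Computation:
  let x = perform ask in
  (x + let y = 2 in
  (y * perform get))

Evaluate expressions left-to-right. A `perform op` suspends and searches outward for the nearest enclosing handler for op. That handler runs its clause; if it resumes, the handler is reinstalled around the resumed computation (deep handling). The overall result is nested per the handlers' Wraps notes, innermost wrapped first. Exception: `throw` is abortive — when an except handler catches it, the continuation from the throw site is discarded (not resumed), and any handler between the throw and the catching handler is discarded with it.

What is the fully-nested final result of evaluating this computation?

Answer: ((5, 2), ())

Working:
ask @ H1 ⇒ 1
get @ H0 ⇒ 2
H0 returns (5, 2)
H1 returns (5, 2)
H2 returns ((5, 2), ())
H3 returns ((5, 2), ())
= ((5, 2), ())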